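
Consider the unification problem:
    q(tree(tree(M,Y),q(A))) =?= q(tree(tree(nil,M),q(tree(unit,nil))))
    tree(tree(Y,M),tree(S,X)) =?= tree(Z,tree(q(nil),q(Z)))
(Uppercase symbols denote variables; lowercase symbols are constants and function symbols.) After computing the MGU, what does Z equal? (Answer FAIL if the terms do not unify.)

tree(nil,nil)

Decompose q/1: tree(tree(M,Y),q(A)) =?= tree(tree(nil,M),q(tree(unit,nil))).
Decompose tree/2: tree(M,Y) =?= tree(nil,M),  q(A) =?= q(tree(unit,nil)).
Decompose tree/2: M =?= nil,  Y =?= M.
Bind M := nil; substituting into the 2 remaining equations that mention M gives: Y =?= nil,  tree(tree(Y,nil),tree(S,X)) =?= tree(Z,tree(q(nil),q(Z))).
Bind Y := nil; substituting into the one remaining equation that mentions Y gives: tree(tree(nil,nil),tree(S,X)) =?= tree(Z,tree(q(nil),q(Z))).
Decompose q/1: A =?= tree(unit,nil).
Bind A := tree(unit,nil); no other remaining equation mentions A.
Decompose tree/2: tree(nil,nil) =?= Z,  tree(S,X) =?= tree(q(nil),q(Z)).
Bind Z := tree(nil,nil); substituting into the remaining equation gives: tree(S,X) =?= tree(q(nil),q(tree(nil,nil))).
Decompose tree/2: S =?= q(nil),  X =?= q(tree(nil,nil)).
Bind S := q(nil); no other remaining equation mentions S.
Bind X := q(tree(nil,nil)).
MGU = { M ↦ nil, Y ↦ nil, A ↦ tree(unit,nil), Z ↦ tree(nil,nil), S ↦ q(nil), X ↦ q(tree(nil,nil)) }, so Z ↦ tree(nil,nil).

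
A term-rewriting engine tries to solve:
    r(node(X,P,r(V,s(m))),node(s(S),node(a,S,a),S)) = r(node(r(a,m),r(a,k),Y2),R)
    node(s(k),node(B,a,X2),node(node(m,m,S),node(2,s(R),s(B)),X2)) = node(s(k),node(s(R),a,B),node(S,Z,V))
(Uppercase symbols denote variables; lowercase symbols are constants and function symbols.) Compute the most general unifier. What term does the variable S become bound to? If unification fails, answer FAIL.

Decompose r/2: node(X,P,r(V,s(m))) = node(r(a,m),r(a,k),Y2),  node(s(S),node(a,S,a),S) = R.
Decompose node/3: X = r(a,m),  P = r(a,k),  r(V,s(m)) = Y2.
Bind X := r(a,m); no other remaining equation mentions X.
Bind P := r(a,k); no other remaining equation mentions P.
Bind Y2 := r(V,s(m)); no other remaining equation mentions Y2.
Bind R := node(s(S),node(a,S,a),S); substituting into the remaining equation gives: node(s(k),node(B,a,X2),node(node(m,m,S),node(2,s(node(s(S),node(a,S,a),S)),s(B)),X2)) = node(s(k),node(s(node(s(S),node(a,S,a),S)),a,B),node(S,Z,V)).
Decompose node/3: s(k) = s(k),  node(B,a,X2) = node(s(node(s(S),node(a,S,a),S)),a,B),  node(node(m,m,S),node(2,s(node(s(S),node(a,S,a),S)),s(B)),X2) = node(S,Z,V).
Delete trivial equation s(k) = s(k).
Decompose node/3: B = s(node(s(S),node(a,S,a),S)),  a = a,  X2 = B.
Bind B := s(node(s(S),node(a,S,a),S)); substituting into the 2 remaining equations that mention B gives: X2 = s(node(s(S),node(a,S,a),S)),  node(node(m,m,S),node(2,s(node(s(S),node(a,S,a),S)),s(s(node(s(S),node(a,S,a),S)))),X2) = node(S,Z,V).
Delete trivial equation a = a.
Bind X2 := s(node(s(S),node(a,S,a),S)); substituting into the remaining equation gives: node(node(m,m,S),node(2,s(node(s(S),node(a,S,a),S)),s(s(node(s(S),node(a,S,a),S)))),s(node(s(S),node(a,S,a),S))) = node(S,Z,V).
Decompose node/3: node(m,m,S) = S,  node(2,s(node(s(S),node(a,S,a),S)),s(s(node(s(S),node(a,S,a),S)))) = Z,  s(node(s(S),node(a,S,a),S)) = V.
Occurs check fails: S occurs in node(m,m,S); the equation S = node(m,m,S) has no finite solution.

FAIL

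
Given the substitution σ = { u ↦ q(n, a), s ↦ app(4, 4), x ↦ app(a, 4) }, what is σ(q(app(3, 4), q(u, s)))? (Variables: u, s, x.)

q(app(3, 4), q(q(n, a), app(4, 4)))

Replace each occurrence of u with q(n, a).
Replace each occurrence of s with app(4, 4).
Result: q(app(3, 4), q(q(n, a), app(4, 4))).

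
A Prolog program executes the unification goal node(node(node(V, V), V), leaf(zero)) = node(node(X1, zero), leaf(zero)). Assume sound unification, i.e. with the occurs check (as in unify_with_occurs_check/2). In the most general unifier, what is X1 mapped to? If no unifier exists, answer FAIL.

Decompose node/2: node(node(V, V), V) = node(X1, zero),  leaf(zero) = leaf(zero).
Decompose node/2: node(V, V) = X1,  V = zero.
Bind X1 := node(V, V); no other remaining equation mentions X1.
Bind V := zero; no other remaining equation mentions V. Substituting into the earlier binding gives X1 := node(zero, zero).
Delete trivial equation leaf(zero) = leaf(zero).
MGU = { X1 ↦ node(zero, zero), V ↦ zero }, so X1 ↦ node(zero, zero).

node(zero, zero)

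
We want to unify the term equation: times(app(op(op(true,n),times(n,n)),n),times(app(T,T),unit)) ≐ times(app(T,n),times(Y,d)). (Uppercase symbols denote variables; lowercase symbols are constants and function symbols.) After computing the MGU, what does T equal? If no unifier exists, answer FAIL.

FAIL

Decompose times/2: app(op(op(true,n),times(n,n)),n) ≐ app(T,n),  times(app(T,T),unit) ≐ times(Y,d).
Decompose app/2: op(op(true,n),times(n,n)) ≐ T,  n ≐ n.
Bind T := op(op(true,n),times(n,n)); substituting into the one remaining equation that mentions T gives: times(app(op(op(true,n),times(n,n)),op(op(true,n),times(n,n))),unit) ≐ times(Y,d).
Delete trivial equation n ≐ n.
Decompose times/2: app(op(op(true,n),times(n,n)),op(op(true,n),times(n,n))) ≐ Y,  unit ≐ d.
Bind Y := app(op(op(true,n),times(n,n)),op(op(true,n),times(n,n))); no other remaining equation mentions Y.
Clash: constants unit and d differ; no unifier exists.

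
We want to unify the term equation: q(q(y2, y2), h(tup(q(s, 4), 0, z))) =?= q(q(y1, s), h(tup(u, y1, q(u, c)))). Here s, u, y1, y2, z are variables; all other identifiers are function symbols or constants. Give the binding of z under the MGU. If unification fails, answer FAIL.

Decompose q/2: q(y2, y2) =?= q(y1, s),  h(tup(q(s, 4), 0, z)) =?= h(tup(u, y1, q(u, c))).
Decompose q/2: y2 =?= y1,  y2 =?= s.
Bind y2 := y1; substituting into the one remaining equation that mentions y2 gives: y1 =?= s.
Bind y1 := s; substituting into the remaining equation gives: h(tup(q(s, 4), 0, z)) =?= h(tup(u, s, q(u, c))). Substituting into the earlier binding gives y2 := s.
Decompose h/1: tup(q(s, 4), 0, z) =?= tup(u, s, q(u, c)).
Decompose tup/3: q(s, 4) =?= u,  0 =?= s,  z =?= q(u, c).
Bind u := q(s, 4); substituting into the one remaining equation that mentions u gives: z =?= q(q(s, 4), c).
Bind s := 0; substituting into the remaining equation gives: z =?= q(q(0, 4), c). Substituting into the earlier bindings gives y2 := 0, y1 := 0, u := q(0, 4).
Bind z := q(q(0, 4), c).
MGU = { y2 ↦ 0, y1 ↦ 0, u ↦ q(0, 4), s ↦ 0, z ↦ q(q(0, 4), c) }, so z ↦ q(q(0, 4), c).

q(q(0, 4), c)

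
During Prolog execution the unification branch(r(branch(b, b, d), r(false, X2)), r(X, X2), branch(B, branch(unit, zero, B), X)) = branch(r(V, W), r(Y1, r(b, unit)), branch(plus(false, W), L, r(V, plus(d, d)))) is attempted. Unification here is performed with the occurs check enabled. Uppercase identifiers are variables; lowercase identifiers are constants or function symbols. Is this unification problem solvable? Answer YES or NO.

Decompose branch/3: r(branch(b, b, d), r(false, X2)) = r(V, W),  r(X, X2) = r(Y1, r(b, unit)),  branch(B, branch(unit, zero, B), X) = branch(plus(false, W), L, r(V, plus(d, d))).
Decompose r/2: branch(b, b, d) = V,  r(false, X2) = W.
Bind V := branch(b, b, d); substituting into the one remaining equation that mentions V gives: branch(B, branch(unit, zero, B), X) = branch(plus(false, W), L, r(branch(b, b, d), plus(d, d))).
Bind W := r(false, X2); substituting into the one remaining equation that mentions W gives: branch(B, branch(unit, zero, B), X) = branch(plus(false, r(false, X2)), L, r(branch(b, b, d), plus(d, d))).
Decompose r/2: X = Y1,  X2 = r(b, unit).
Bind X := Y1; substituting into the one remaining equation that mentions X gives: branch(B, branch(unit, zero, B), Y1) = branch(plus(false, r(false, X2)), L, r(branch(b, b, d), plus(d, d))).
Bind X2 := r(b, unit); substituting into the remaining equation gives: branch(B, branch(unit, zero, B), Y1) = branch(plus(false, r(false, r(b, unit))), L, r(branch(b, b, d), plus(d, d))). Substituting into the earlier binding gives W := r(false, r(b, unit)).
Decompose branch/3: B = plus(false, r(false, r(b, unit))),  branch(unit, zero, B) = L,  Y1 = r(branch(b, b, d), plus(d, d)).
Bind B := plus(false, r(false, r(b, unit))); substituting into the one remaining equation that mentions B gives: branch(unit, zero, plus(false, r(false, r(b, unit)))) = L.
Bind L := branch(unit, zero, plus(false, r(false, r(b, unit)))); no other remaining equation mentions L.
Bind Y1 := r(branch(b, b, d), plus(d, d)). Substituting into the earlier binding gives X := r(branch(b, b, d), plus(d, d)).
No equations remain and no clash or occurs-check failure arose, so a unifier exists.

YES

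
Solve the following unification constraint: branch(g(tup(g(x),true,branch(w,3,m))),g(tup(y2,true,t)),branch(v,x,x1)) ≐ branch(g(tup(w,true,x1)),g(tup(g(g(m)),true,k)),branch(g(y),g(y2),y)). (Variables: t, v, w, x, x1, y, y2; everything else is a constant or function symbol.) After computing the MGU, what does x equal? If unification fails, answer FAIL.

g(g(g(m)))

Decompose branch/3: g(tup(g(x),true,branch(w,3,m))) ≐ g(tup(w,true,x1)),  g(tup(y2,true,t)) ≐ g(tup(g(g(m)),true,k)),  branch(v,x,x1) ≐ branch(g(y),g(y2),y).
Decompose g/1: tup(g(x),true,branch(w,3,m)) ≐ tup(w,true,x1).
Decompose tup/3: g(x) ≐ w,  true ≐ true,  branch(w,3,m) ≐ x1.
Bind w := g(x); substituting into the one remaining equation that mentions w gives: branch(g(x),3,m) ≐ x1.
Delete trivial equation true ≐ true.
Bind x1 := branch(g(x),3,m); substituting into the one remaining equation that mentions x1 gives: branch(v,x,branch(g(x),3,m)) ≐ branch(g(y),g(y2),y).
Decompose g/1: tup(y2,true,t) ≐ tup(g(g(m)),true,k).
Decompose tup/3: y2 ≐ g(g(m)),  true ≐ true,  t ≐ k.
Bind y2 := g(g(m)); substituting into the one remaining equation that mentions y2 gives: branch(v,x,branch(g(x),3,m)) ≐ branch(g(y),g(g(g(m))),y).
Delete trivial equation true ≐ true.
Bind t := k; no other remaining equation mentions t.
Decompose branch/3: v ≐ g(y),  x ≐ g(g(g(m))),  branch(g(x),3,m) ≐ y.
Bind v := g(y); no other remaining equation mentions v.
Bind x := g(g(g(m))); substituting into the remaining equation gives: branch(g(g(g(g(m)))),3,m) ≐ y. Substituting into the earlier bindings gives w := g(g(g(g(m)))), x1 := branch(g(g(g(g(m)))),3,m).
Bind y := branch(g(g(g(g(m)))),3,m). Substituting into the earlier binding gives v := g(branch(g(g(g(g(m)))),3,m)).
MGU = { w ↦ g(g(g(g(m)))), x1 ↦ branch(g(g(g(g(m)))),3,m), y2 ↦ g(g(m)), t ↦ k, v ↦ g(branch(g(g(g(g(m)))),3,m)), x ↦ g(g(g(m))), y ↦ branch(g(g(g(g(m)))),3,m) }, so x ↦ g(g(g(m))).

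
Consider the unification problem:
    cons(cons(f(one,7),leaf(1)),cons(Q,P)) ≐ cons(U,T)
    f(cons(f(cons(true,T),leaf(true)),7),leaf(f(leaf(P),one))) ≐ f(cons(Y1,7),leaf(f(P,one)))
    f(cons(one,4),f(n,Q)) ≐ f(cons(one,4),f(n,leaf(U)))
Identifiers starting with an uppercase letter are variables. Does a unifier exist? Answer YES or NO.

Decompose cons/2: cons(f(one,7),leaf(1)) ≐ U,  cons(Q,P) ≐ T.
Bind U := cons(f(one,7),leaf(1)); substituting into the one remaining equation that mentions U gives: f(cons(one,4),f(n,Q)) ≐ f(cons(one,4),f(n,leaf(cons(f(one,7),leaf(1))))).
Bind T := cons(Q,P); substituting into the one remaining equation that mentions T gives: f(cons(f(cons(true,cons(Q,P)),leaf(true)),7),leaf(f(leaf(P),one))) ≐ f(cons(Y1,7),leaf(f(P,one))).
Decompose f/2: cons(f(cons(true,cons(Q,P)),leaf(true)),7) ≐ cons(Y1,7),  leaf(f(leaf(P),one)) ≐ leaf(f(P,one)).
Decompose cons/2: f(cons(true,cons(Q,P)),leaf(true)) ≐ Y1,  7 ≐ 7.
Bind Y1 := f(cons(true,cons(Q,P)),leaf(true)); no other remaining equation mentions Y1.
Delete trivial equation 7 ≐ 7.
Decompose leaf/1: f(leaf(P),one) ≐ f(P,one).
Decompose f/2: leaf(P) ≐ P,  one ≐ one.
Occurs check fails: P occurs in leaf(P); the equation P ≐ leaf(P) has no finite solution.

NO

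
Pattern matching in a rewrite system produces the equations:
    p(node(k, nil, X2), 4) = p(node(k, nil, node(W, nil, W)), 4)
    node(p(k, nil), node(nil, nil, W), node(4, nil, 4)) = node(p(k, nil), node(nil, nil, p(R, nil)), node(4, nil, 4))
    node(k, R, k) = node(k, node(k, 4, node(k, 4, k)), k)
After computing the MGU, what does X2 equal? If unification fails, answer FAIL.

Decompose p/2: node(k, nil, X2) = node(k, nil, node(W, nil, W)),  4 = 4.
Decompose node/3: k = k,  nil = nil,  X2 = node(W, nil, W).
Delete trivial equation k = k.
Delete trivial equation nil = nil.
Bind X2 := node(W, nil, W); no other remaining equation mentions X2.
Delete trivial equation 4 = 4.
Decompose node/3: p(k, nil) = p(k, nil),  node(nil, nil, W) = node(nil, nil, p(R, nil)),  node(4, nil, 4) = node(4, nil, 4).
Delete trivial equation p(k, nil) = p(k, nil).
Decompose node/3: nil = nil,  nil = nil,  W = p(R, nil).
Delete trivial equation nil = nil.
Delete trivial equation nil = nil.
Bind W := p(R, nil); no other remaining equation mentions W. Substituting into the earlier binding gives X2 := node(p(R, nil), nil, p(R, nil)).
Delete trivial equation node(4, nil, 4) = node(4, nil, 4).
Decompose node/3: k = k,  R = node(k, 4, node(k, 4, k)),  k = k.
Delete trivial equation k = k.
Bind R := node(k, 4, node(k, 4, k)); no other remaining equation mentions R. Substituting into the earlier bindings gives X2 := node(p(node(k, 4, node(k, 4, k)), nil), nil, p(node(k, 4, node(k, 4, k)), nil)), W := p(node(k, 4, node(k, 4, k)), nil).
Delete trivial equation k = k.
MGU = { X2 ↦ node(p(node(k, 4, node(k, 4, k)), nil), nil, p(node(k, 4, node(k, 4, k)), nil)), W ↦ p(node(k, 4, node(k, 4, k)), nil), R ↦ node(k, 4, node(k, 4, k)) }, so X2 ↦ node(p(node(k, 4, node(k, 4, k)), nil), nil, p(node(k, 4, node(k, 4, k)), nil)).

node(p(node(k, 4, node(k, 4, k)), nil), nil, p(node(k, 4, node(k, 4, k)), nil))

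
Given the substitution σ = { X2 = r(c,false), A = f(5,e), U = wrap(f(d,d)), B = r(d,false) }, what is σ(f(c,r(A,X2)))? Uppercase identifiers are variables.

Replace each occurrence of X2 with r(c,false).
Replace each occurrence of A with f(5,e).
Result: f(c,r(f(5,e),r(c,false))).

f(c,r(f(5,e),r(c,false)))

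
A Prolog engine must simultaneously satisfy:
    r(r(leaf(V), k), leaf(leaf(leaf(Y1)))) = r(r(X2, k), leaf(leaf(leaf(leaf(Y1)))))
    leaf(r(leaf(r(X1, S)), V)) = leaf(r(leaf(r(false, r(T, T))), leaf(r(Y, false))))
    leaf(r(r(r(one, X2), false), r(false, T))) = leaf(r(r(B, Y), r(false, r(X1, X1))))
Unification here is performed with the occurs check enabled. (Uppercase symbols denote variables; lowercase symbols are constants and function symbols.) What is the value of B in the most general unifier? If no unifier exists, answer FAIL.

Decompose r/2: r(leaf(V), k) = r(X2, k),  leaf(leaf(leaf(Y1))) = leaf(leaf(leaf(leaf(Y1)))).
Decompose r/2: leaf(V) = X2,  k = k.
Bind X2 := leaf(V); substituting into the one remaining equation that mentions X2 gives: leaf(r(r(r(one, leaf(V)), false), r(false, T))) = leaf(r(r(B, Y), r(false, r(X1, X1)))).
Delete trivial equation k = k.
Decompose leaf/1: leaf(leaf(Y1)) = leaf(leaf(leaf(Y1))).
Decompose leaf/1: leaf(Y1) = leaf(leaf(Y1)).
Decompose leaf/1: Y1 = leaf(Y1).
Occurs check fails: Y1 occurs in leaf(Y1); the equation Y1 = leaf(Y1) has no finite solution.

FAIL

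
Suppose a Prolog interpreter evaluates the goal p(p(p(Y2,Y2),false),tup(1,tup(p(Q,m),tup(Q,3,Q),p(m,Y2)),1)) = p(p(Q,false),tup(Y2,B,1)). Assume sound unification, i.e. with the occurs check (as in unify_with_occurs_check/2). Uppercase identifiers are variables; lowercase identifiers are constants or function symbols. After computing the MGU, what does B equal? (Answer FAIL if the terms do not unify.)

Decompose p/2: p(p(Y2,Y2),false) = p(Q,false),  tup(1,tup(p(Q,m),tup(Q,3,Q),p(m,Y2)),1) = tup(Y2,B,1).
Decompose p/2: p(Y2,Y2) = Q,  false = false.
Bind Q := p(Y2,Y2); substituting into the one remaining equation that mentions Q gives: tup(1,tup(p(p(Y2,Y2),m),tup(p(Y2,Y2),3,p(Y2,Y2)),p(m,Y2)),1) = tup(Y2,B,1).
Delete trivial equation false = false.
Decompose tup/3: 1 = Y2,  tup(p(p(Y2,Y2),m),tup(p(Y2,Y2),3,p(Y2,Y2)),p(m,Y2)) = B,  1 = 1.
Bind Y2 := 1; substituting into the one remaining equation that mentions Y2 gives: tup(p(p(1,1),m),tup(p(1,1),3,p(1,1)),p(m,1)) = B. Substituting into the earlier binding gives Q := p(1,1).
Bind B := tup(p(p(1,1),m),tup(p(1,1),3,p(1,1)),p(m,1)); no other remaining equation mentions B.
Delete trivial equation 1 = 1.
MGU = { Q = p(1,1), Y2 = 1, B = tup(p(p(1,1),m),tup(p(1,1),3,p(1,1)),p(m,1)) }, so B = tup(p(p(1,1),m),tup(p(1,1),3,p(1,1)),p(m,1)).

tup(p(p(1,1),m),tup(p(1,1),3,p(1,1)),p(m,1))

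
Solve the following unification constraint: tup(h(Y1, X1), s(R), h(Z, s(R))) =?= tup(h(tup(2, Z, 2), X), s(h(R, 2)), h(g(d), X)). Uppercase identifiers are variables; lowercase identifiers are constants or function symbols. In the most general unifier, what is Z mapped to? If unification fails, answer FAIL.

Decompose tup/3: h(Y1, X1) =?= h(tup(2, Z, 2), X),  s(R) =?= s(h(R, 2)),  h(Z, s(R)) =?= h(g(d), X).
Decompose h/2: Y1 =?= tup(2, Z, 2),  X1 =?= X.
Bind Y1 := tup(2, Z, 2); no other remaining equation mentions Y1.
Bind X1 := X; no other remaining equation mentions X1.
Decompose s/1: R =?= h(R, 2).
Occurs check fails: R occurs in h(R, 2); the equation R =?= h(R, 2) has no finite solution.

FAIL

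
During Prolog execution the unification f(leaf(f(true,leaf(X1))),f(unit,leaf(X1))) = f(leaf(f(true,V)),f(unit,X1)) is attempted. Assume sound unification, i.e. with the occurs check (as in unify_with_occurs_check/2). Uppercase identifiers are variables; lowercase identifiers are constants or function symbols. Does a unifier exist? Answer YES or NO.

Decompose f/2: leaf(f(true,leaf(X1))) = leaf(f(true,V)),  f(unit,leaf(X1)) = f(unit,X1).
Decompose leaf/1: f(true,leaf(X1)) = f(true,V).
Decompose f/2: true = true,  leaf(X1) = V.
Delete trivial equation true = true.
Bind V := leaf(X1); no other remaining equation mentions V.
Decompose f/2: unit = unit,  leaf(X1) = X1.
Delete trivial equation unit = unit.
Occurs check fails: X1 occurs in leaf(X1); the equation X1 = leaf(X1) has no finite solution.

NO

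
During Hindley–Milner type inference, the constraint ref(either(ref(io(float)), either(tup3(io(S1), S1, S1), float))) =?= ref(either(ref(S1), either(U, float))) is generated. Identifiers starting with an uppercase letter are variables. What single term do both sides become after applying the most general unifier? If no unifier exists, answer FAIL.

ref(either(ref(io(float)), either(tup3(io(io(float)), io(float), io(float)), float)))

Decompose ref/1: either(ref(io(float)), either(tup3(io(S1), S1, S1), float)) =?= either(ref(S1), either(U, float)).
Decompose either/2: ref(io(float)) =?= ref(S1),  either(tup3(io(S1), S1, S1), float) =?= either(U, float).
Decompose ref/1: io(float) =?= S1.
Bind S1 := io(float); substituting into the remaining equation gives: either(tup3(io(io(float)), io(float), io(float)), float) =?= either(U, float).
Decompose either/2: tup3(io(io(float)), io(float), io(float)) =?= U,  float =?= float.
Bind U := tup3(io(io(float)), io(float), io(float)); no other remaining equation mentions U.
Delete trivial equation float =?= float.
Applying the MGU to either side gives ref(either(ref(io(float)), either(tup3(io(io(float)), io(float), io(float)), float))).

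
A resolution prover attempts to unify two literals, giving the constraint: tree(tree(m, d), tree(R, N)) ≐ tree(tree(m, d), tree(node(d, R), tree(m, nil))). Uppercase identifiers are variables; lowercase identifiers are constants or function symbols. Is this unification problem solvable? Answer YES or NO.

Decompose tree/2: tree(m, d) ≐ tree(m, d),  tree(R, N) ≐ tree(node(d, R), tree(m, nil)).
Delete trivial equation tree(m, d) ≐ tree(m, d).
Decompose tree/2: R ≐ node(d, R),  N ≐ tree(m, nil).
Occurs check fails: R occurs in node(d, R); the equation R ≐ node(d, R) has no finite solution.

NO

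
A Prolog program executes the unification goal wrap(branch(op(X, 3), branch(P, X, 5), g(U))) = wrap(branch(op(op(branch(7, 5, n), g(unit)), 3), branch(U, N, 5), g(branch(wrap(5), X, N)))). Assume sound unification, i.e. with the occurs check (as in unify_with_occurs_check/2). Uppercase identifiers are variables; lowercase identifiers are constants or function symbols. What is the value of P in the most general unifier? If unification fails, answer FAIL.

Decompose wrap/1: branch(op(X, 3), branch(P, X, 5), g(U)) = branch(op(op(branch(7, 5, n), g(unit)), 3), branch(U, N, 5), g(branch(wrap(5), X, N))).
Decompose branch/3: op(X, 3) = op(op(branch(7, 5, n), g(unit)), 3),  branch(P, X, 5) = branch(U, N, 5),  g(U) = g(branch(wrap(5), X, N)).
Decompose op/2: X = op(branch(7, 5, n), g(unit)),  3 = 3.
Bind X := op(branch(7, 5, n), g(unit)); substituting into the 2 remaining equations that mention X gives: branch(P, op(branch(7, 5, n), g(unit)), 5) = branch(U, N, 5),  g(U) = g(branch(wrap(5), op(branch(7, 5, n), g(unit)), N)).
Delete trivial equation 3 = 3.
Decompose branch/3: P = U,  op(branch(7, 5, n), g(unit)) = N,  5 = 5.
Bind P := U; no other remaining equation mentions P.
Bind N := op(branch(7, 5, n), g(unit)); substituting into the one remaining equation that mentions N gives: g(U) = g(branch(wrap(5), op(branch(7, 5, n), g(unit)), op(branch(7, 5, n), g(unit)))).
Delete trivial equation 5 = 5.
Decompose g/1: U = branch(wrap(5), op(branch(7, 5, n), g(unit)), op(branch(7, 5, n), g(unit))).
Bind U := branch(wrap(5), op(branch(7, 5, n), g(unit)), op(branch(7, 5, n), g(unit))). Substituting into the earlier binding gives P := branch(wrap(5), op(branch(7, 5, n), g(unit)), op(branch(7, 5, n), g(unit))).
MGU = { X -> op(branch(7, 5, n), g(unit)), P -> branch(wrap(5), op(branch(7, 5, n), g(unit)), op(branch(7, 5, n), g(unit))), N -> op(branch(7, 5, n), g(unit)), U -> branch(wrap(5), op(branch(7, 5, n), g(unit)), op(branch(7, 5, n), g(unit))) }, so P -> branch(wrap(5), op(branch(7, 5, n), g(unit)), op(branch(7, 5, n), g(unit))).

branch(wrap(5), op(branch(7, 5, n), g(unit)), op(branch(7, 5, n), g(unit)))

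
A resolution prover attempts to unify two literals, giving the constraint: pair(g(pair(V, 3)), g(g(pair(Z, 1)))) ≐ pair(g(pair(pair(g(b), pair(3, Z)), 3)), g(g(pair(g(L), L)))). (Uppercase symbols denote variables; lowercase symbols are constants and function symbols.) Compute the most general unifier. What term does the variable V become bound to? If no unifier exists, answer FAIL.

pair(g(b), pair(3, g(1)))

Decompose pair/2: g(pair(V, 3)) ≐ g(pair(pair(g(b), pair(3, Z)), 3)),  g(g(pair(Z, 1))) ≐ g(g(pair(g(L), L))).
Decompose g/1: pair(V, 3) ≐ pair(pair(g(b), pair(3, Z)), 3).
Decompose pair/2: V ≐ pair(g(b), pair(3, Z)),  3 ≐ 3.
Bind V := pair(g(b), pair(3, Z)); no other remaining equation mentions V.
Delete trivial equation 3 ≐ 3.
Decompose g/1: g(pair(Z, 1)) ≐ g(pair(g(L), L)).
Decompose g/1: pair(Z, 1) ≐ pair(g(L), L).
Decompose pair/2: Z ≐ g(L),  1 ≐ L.
Bind Z := g(L); no other remaining equation mentions Z. Substituting into the earlier binding gives V := pair(g(b), pair(3, g(L))).
Bind L := 1. Substituting into the earlier bindings gives V := pair(g(b), pair(3, g(1))), Z := g(1).
MGU = { V ↦ pair(g(b), pair(3, g(1))), Z ↦ g(1), L ↦ 1 }, so V ↦ pair(g(b), pair(3, g(1))).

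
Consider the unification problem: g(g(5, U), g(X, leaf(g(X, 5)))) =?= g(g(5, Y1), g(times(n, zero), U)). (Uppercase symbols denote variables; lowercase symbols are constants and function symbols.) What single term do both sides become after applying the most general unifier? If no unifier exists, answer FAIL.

g(g(5, leaf(g(times(n, zero), 5))), g(times(n, zero), leaf(g(times(n, zero), 5))))

Decompose g/2: g(5, U) =?= g(5, Y1),  g(X, leaf(g(X, 5))) =?= g(times(n, zero), U).
Decompose g/2: 5 =?= 5,  U =?= Y1.
Delete trivial equation 5 =?= 5.
Bind U := Y1; substituting into the remaining equation gives: g(X, leaf(g(X, 5))) =?= g(times(n, zero), Y1).
Decompose g/2: X =?= times(n, zero),  leaf(g(X, 5)) =?= Y1.
Bind X := times(n, zero); substituting into the remaining equation gives: leaf(g(times(n, zero), 5)) =?= Y1.
Bind Y1 := leaf(g(times(n, zero), 5)). Substituting into the earlier binding gives U := leaf(g(times(n, zero), 5)).
Applying the MGU to either side gives g(g(5, leaf(g(times(n, zero), 5))), g(times(n, zero), leaf(g(times(n, zero), 5)))).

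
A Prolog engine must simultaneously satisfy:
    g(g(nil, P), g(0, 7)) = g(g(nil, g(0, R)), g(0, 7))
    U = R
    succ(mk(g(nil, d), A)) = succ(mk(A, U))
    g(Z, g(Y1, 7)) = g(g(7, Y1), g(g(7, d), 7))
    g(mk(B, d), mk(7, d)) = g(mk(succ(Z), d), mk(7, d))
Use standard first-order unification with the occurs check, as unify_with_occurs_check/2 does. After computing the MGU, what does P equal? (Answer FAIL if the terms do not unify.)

Decompose g/2: g(nil, P) = g(nil, g(0, R)),  g(0, 7) = g(0, 7).
Decompose g/2: nil = nil,  P = g(0, R).
Delete trivial equation nil = nil.
Bind P := g(0, R); no other remaining equation mentions P.
Delete trivial equation g(0, 7) = g(0, 7).
Bind U := R; substituting into the one remaining equation that mentions U gives: succ(mk(g(nil, d), A)) = succ(mk(A, R)).
Decompose succ/1: mk(g(nil, d), A) = mk(A, R).
Decompose mk/2: g(nil, d) = A,  A = R.
Bind A := g(nil, d); substituting into the one remaining equation that mentions A gives: g(nil, d) = R.
Bind R := g(nil, d); no other remaining equation mentions R. Substituting into the earlier bindings gives P := g(0, g(nil, d)), U := g(nil, d).
Decompose g/2: Z = g(7, Y1),  g(Y1, 7) = g(g(7, d), 7).
Bind Z := g(7, Y1); substituting into the one remaining equation that mentions Z gives: g(mk(B, d), mk(7, d)) = g(mk(succ(g(7, Y1)), d), mk(7, d)).
Decompose g/2: Y1 = g(7, d),  7 = 7.
Bind Y1 := g(7, d); substituting into the one remaining equation that mentions Y1 gives: g(mk(B, d), mk(7, d)) = g(mk(succ(g(7, g(7, d))), d), mk(7, d)). Substituting into the earlier binding gives Z := g(7, g(7, d)).
Delete trivial equation 7 = 7.
Decompose g/2: mk(B, d) = mk(succ(g(7, g(7, d))), d),  mk(7, d) = mk(7, d).
Decompose mk/2: B = succ(g(7, g(7, d))),  d = d.
Bind B := succ(g(7, g(7, d))); no other remaining equation mentions B.
Delete trivial equation d = d.
Delete trivial equation mk(7, d) = mk(7, d).
MGU = { P ↦ g(0, g(nil, d)), U ↦ g(nil, d), A ↦ g(nil, d), R ↦ g(nil, d), Z ↦ g(7, g(7, d)), Y1 ↦ g(7, d), B ↦ succ(g(7, g(7, d))) }, so P ↦ g(0, g(nil, d)).

g(0, g(nil, d))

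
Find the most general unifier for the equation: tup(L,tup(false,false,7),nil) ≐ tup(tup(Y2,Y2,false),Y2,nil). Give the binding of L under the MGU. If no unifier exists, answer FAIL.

Decompose tup/3: L ≐ tup(Y2,Y2,false),  tup(false,false,7) ≐ Y2,  nil ≐ nil.
Bind L := tup(Y2,Y2,false); no other remaining equation mentions L.
Bind Y2 := tup(false,false,7); no other remaining equation mentions Y2. Substituting into the earlier binding gives L := tup(tup(false,false,7),tup(false,false,7),false).
Delete trivial equation nil ≐ nil.
MGU = { L -> tup(tup(false,false,7),tup(false,false,7),false), Y2 -> tup(false,false,7) }, so L -> tup(tup(false,false,7),tup(false,false,7),false).

tup(tup(false,false,7),tup(false,false,7),false)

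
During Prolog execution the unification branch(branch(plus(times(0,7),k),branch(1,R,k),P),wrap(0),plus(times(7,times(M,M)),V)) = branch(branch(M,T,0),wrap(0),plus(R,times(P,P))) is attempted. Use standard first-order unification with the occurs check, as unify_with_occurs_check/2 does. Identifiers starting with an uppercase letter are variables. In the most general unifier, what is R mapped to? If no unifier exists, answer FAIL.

times(7,times(plus(times(0,7),k),plus(times(0,7),k)))

Decompose branch/3: branch(plus(times(0,7),k),branch(1,R,k),P) = branch(M,T,0),  wrap(0) = wrap(0),  plus(times(7,times(M,M)),V) = plus(R,times(P,P)).
Decompose branch/3: plus(times(0,7),k) = M,  branch(1,R,k) = T,  P = 0.
Bind M := plus(times(0,7),k); substituting into the one remaining equation that mentions M gives: plus(times(7,times(plus(times(0,7),k),plus(times(0,7),k))),V) = plus(R,times(P,P)).
Bind T := branch(1,R,k); no other remaining equation mentions T.
Bind P := 0; substituting into the one remaining equation that mentions P gives: plus(times(7,times(plus(times(0,7),k),plus(times(0,7),k))),V) = plus(R,times(0,0)).
Delete trivial equation wrap(0) = wrap(0).
Decompose plus/2: times(7,times(plus(times(0,7),k),plus(times(0,7),k))) = R,  V = times(0,0).
Bind R := times(7,times(plus(times(0,7),k),plus(times(0,7),k))); no other remaining equation mentions R. Substituting into the earlier binding gives T := branch(1,times(7,times(plus(times(0,7),k),plus(times(0,7),k))),k).
Bind V := times(0,0).
MGU = { M ↦ plus(times(0,7),k), T ↦ branch(1,times(7,times(plus(times(0,7),k),plus(times(0,7),k))),k), P ↦ 0, R ↦ times(7,times(plus(times(0,7),k),plus(times(0,7),k))), V ↦ times(0,0) }, so R ↦ times(7,times(plus(times(0,7),k),plus(times(0,7),k))).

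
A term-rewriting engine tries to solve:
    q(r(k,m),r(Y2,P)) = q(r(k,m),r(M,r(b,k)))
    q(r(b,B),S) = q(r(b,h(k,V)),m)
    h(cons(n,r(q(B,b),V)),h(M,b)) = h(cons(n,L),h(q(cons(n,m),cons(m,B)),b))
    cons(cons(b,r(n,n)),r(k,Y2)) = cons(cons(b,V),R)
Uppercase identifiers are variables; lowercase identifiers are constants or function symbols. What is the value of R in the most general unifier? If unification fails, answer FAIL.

Decompose q/2: r(k,m) = r(k,m),  r(Y2,P) = r(M,r(b,k)).
Delete trivial equation r(k,m) = r(k,m).
Decompose r/2: Y2 = M,  P = r(b,k).
Bind Y2 := M; substituting into the one remaining equation that mentions Y2 gives: cons(cons(b,r(n,n)),r(k,M)) = cons(cons(b,V),R).
Bind P := r(b,k); no other remaining equation mentions P.
Decompose q/2: r(b,B) = r(b,h(k,V)),  S = m.
Decompose r/2: b = b,  B = h(k,V).
Delete trivial equation b = b.
Bind B := h(k,V); substituting into the one remaining equation that mentions B gives: h(cons(n,r(q(h(k,V),b),V)),h(M,b)) = h(cons(n,L),h(q(cons(n,m),cons(m,h(k,V))),b)).
Bind S := m; no other remaining equation mentions S.
Decompose h/2: cons(n,r(q(h(k,V),b),V)) = cons(n,L),  h(M,b) = h(q(cons(n,m),cons(m,h(k,V))),b).
Decompose cons/2: n = n,  r(q(h(k,V),b),V) = L.
Delete trivial equation n = n.
Bind L := r(q(h(k,V),b),V); no other remaining equation mentions L.
Decompose h/2: M = q(cons(n,m),cons(m,h(k,V))),  b = b.
Bind M := q(cons(n,m),cons(m,h(k,V))); substituting into the one remaining equation that mentions M gives: cons(cons(b,r(n,n)),r(k,q(cons(n,m),cons(m,h(k,V))))) = cons(cons(b,V),R). Substituting into the earlier binding gives Y2 := q(cons(n,m),cons(m,h(k,V))).
Delete trivial equation b = b.
Decompose cons/2: cons(b,r(n,n)) = cons(b,V),  r(k,q(cons(n,m),cons(m,h(k,V)))) = R.
Decompose cons/2: b = b,  r(n,n) = V.
Delete trivial equation b = b.
Bind V := r(n,n); substituting into the remaining equation gives: r(k,q(cons(n,m),cons(m,h(k,r(n,n))))) = R. Substituting into the earlier bindings gives Y2 := q(cons(n,m),cons(m,h(k,r(n,n)))), B := h(k,r(n,n)), L := r(q(h(k,r(n,n)),b),r(n,n)), M := q(cons(n,m),cons(m,h(k,r(n,n)))).
Bind R := r(k,q(cons(n,m),cons(m,h(k,r(n,n))))).
MGU = { Y2 ↦ q(cons(n,m),cons(m,h(k,r(n,n)))), P ↦ r(b,k), B ↦ h(k,r(n,n)), S ↦ m, L ↦ r(q(h(k,r(n,n)),b),r(n,n)), M ↦ q(cons(n,m),cons(m,h(k,r(n,n)))), V ↦ r(n,n), R ↦ r(k,q(cons(n,m),cons(m,h(k,r(n,n))))) }, so R ↦ r(k,q(cons(n,m),cons(m,h(k,r(n,n))))).

r(k,q(cons(n,m),cons(m,h(k,r(n,n)))))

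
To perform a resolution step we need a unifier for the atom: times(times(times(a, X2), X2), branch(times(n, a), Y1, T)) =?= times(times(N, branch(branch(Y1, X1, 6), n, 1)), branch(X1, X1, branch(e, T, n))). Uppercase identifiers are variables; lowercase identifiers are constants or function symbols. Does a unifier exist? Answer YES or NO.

NO

Decompose times/2: times(times(a, X2), X2) =?= times(N, branch(branch(Y1, X1, 6), n, 1)),  branch(times(n, a), Y1, T) =?= branch(X1, X1, branch(e, T, n)).
Decompose times/2: times(a, X2) =?= N,  X2 =?= branch(branch(Y1, X1, 6), n, 1).
Bind N := times(a, X2); no other remaining equation mentions N.
Bind X2 := branch(branch(Y1, X1, 6), n, 1); no other remaining equation mentions X2. Substituting into the earlier binding gives N := times(a, branch(branch(Y1, X1, 6), n, 1)).
Decompose branch/3: times(n, a) =?= X1,  Y1 =?= X1,  T =?= branch(e, T, n).
Bind X1 := times(n, a); substituting into the one remaining equation that mentions X1 gives: Y1 =?= times(n, a). Substituting into the earlier bindings gives N := times(a, branch(branch(Y1, times(n, a), 6), n, 1)), X2 := branch(branch(Y1, times(n, a), 6), n, 1).
Bind Y1 := times(n, a); no other remaining equation mentions Y1. Substituting into the earlier bindings gives N := times(a, branch(branch(times(n, a), times(n, a), 6), n, 1)), X2 := branch(branch(times(n, a), times(n, a), 6), n, 1).
Occurs check fails: T occurs in branch(e, T, n); the equation T =?= branch(e, T, n) has no finite solution.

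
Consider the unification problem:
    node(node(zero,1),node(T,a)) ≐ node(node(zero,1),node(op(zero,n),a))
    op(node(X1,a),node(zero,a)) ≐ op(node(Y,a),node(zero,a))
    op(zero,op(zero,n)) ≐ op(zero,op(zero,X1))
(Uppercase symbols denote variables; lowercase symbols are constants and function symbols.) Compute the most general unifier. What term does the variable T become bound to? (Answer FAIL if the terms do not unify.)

Decompose node/2: node(zero,1) ≐ node(zero,1),  node(T,a) ≐ node(op(zero,n),a).
Delete trivial equation node(zero,1) ≐ node(zero,1).
Decompose node/2: T ≐ op(zero,n),  a ≐ a.
Bind T := op(zero,n); no other remaining equation mentions T.
Delete trivial equation a ≐ a.
Decompose op/2: node(X1,a) ≐ node(Y,a),  node(zero,a) ≐ node(zero,a).
Decompose node/2: X1 ≐ Y,  a ≐ a.
Bind X1 := Y; substituting into the one remaining equation that mentions X1 gives: op(zero,op(zero,n)) ≐ op(zero,op(zero,Y)).
Delete trivial equation a ≐ a.
Delete trivial equation node(zero,a) ≐ node(zero,a).
Decompose op/2: zero ≐ zero,  op(zero,n) ≐ op(zero,Y).
Delete trivial equation zero ≐ zero.
Decompose op/2: zero ≐ zero,  n ≐ Y.
Delete trivial equation zero ≐ zero.
Bind Y := n. Substituting into the earlier binding gives X1 := n.
MGU = { T ↦ op(zero,n), X1 ↦ n, Y ↦ n }, so T ↦ op(zero,n).

op(zero,n)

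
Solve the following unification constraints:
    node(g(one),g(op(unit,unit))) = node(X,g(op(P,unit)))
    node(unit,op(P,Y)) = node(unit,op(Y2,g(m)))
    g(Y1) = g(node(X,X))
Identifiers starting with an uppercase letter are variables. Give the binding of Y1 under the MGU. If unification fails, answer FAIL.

node(g(one),g(one))

Decompose node/2: g(one) = X,  g(op(unit,unit)) = g(op(P,unit)).
Bind X := g(one); substituting into the one remaining equation that mentions X gives: g(Y1) = g(node(g(one),g(one))).
Decompose g/1: op(unit,unit) = op(P,unit).
Decompose op/2: unit = P,  unit = unit.
Bind P := unit; substituting into the one remaining equation that mentions P gives: node(unit,op(unit,Y)) = node(unit,op(Y2,g(m))).
Delete trivial equation unit = unit.
Decompose node/2: unit = unit,  op(unit,Y) = op(Y2,g(m)).
Delete trivial equation unit = unit.
Decompose op/2: unit = Y2,  Y = g(m).
Bind Y2 := unit; no other remaining equation mentions Y2.
Bind Y := g(m); no other remaining equation mentions Y.
Decompose g/1: Y1 = node(g(one),g(one)).
Bind Y1 := node(g(one),g(one)).
MGU = { X -> g(one), P -> unit, Y2 -> unit, Y -> g(m), Y1 -> node(g(one),g(one)) }, so Y1 -> node(g(one),g(one)).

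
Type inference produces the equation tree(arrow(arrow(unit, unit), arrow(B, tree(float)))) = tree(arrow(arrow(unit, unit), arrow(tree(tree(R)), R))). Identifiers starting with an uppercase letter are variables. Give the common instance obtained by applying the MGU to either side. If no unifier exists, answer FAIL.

Decompose tree/1: arrow(arrow(unit, unit), arrow(B, tree(float))) = arrow(arrow(unit, unit), arrow(tree(tree(R)), R)).
Decompose arrow/2: arrow(unit, unit) = arrow(unit, unit),  arrow(B, tree(float)) = arrow(tree(tree(R)), R).
Delete trivial equation arrow(unit, unit) = arrow(unit, unit).
Decompose arrow/2: B = tree(tree(R)),  tree(float) = R.
Bind B := tree(tree(R)); no other remaining equation mentions B.
Bind R := tree(float). Substituting into the earlier binding gives B := tree(tree(tree(float))).
Applying the MGU to either side gives tree(arrow(arrow(unit, unit), arrow(tree(tree(tree(float))), tree(float)))).

tree(arrow(arrow(unit, unit), arrow(tree(tree(tree(float))), tree(float))))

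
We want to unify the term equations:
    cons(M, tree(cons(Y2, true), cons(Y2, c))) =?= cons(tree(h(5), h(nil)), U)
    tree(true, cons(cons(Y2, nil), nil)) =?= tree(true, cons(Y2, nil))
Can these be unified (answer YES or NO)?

Decompose cons/2: M =?= tree(h(5), h(nil)),  tree(cons(Y2, true), cons(Y2, c)) =?= U.
Bind M := tree(h(5), h(nil)); no other remaining equation mentions M.
Bind U := tree(cons(Y2, true), cons(Y2, c)); no other remaining equation mentions U.
Decompose tree/2: true =?= true,  cons(cons(Y2, nil), nil) =?= cons(Y2, nil).
Delete trivial equation true =?= true.
Decompose cons/2: cons(Y2, nil) =?= Y2,  nil =?= nil.
Occurs check fails: Y2 occurs in cons(Y2, nil); the equation Y2 =?= cons(Y2, nil) has no finite solution.

NO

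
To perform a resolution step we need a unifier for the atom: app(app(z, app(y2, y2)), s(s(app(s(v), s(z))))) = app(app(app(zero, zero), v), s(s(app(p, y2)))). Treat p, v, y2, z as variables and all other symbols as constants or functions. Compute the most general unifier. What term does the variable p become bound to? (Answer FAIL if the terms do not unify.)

Decompose app/2: app(z, app(y2, y2)) = app(app(zero, zero), v),  s(s(app(s(v), s(z)))) = s(s(app(p, y2))).
Decompose app/2: z = app(zero, zero),  app(y2, y2) = v.
Bind z := app(zero, zero); substituting into the one remaining equation that mentions z gives: s(s(app(s(v), s(app(zero, zero))))) = s(s(app(p, y2))).
Bind v := app(y2, y2); substituting into the remaining equation gives: s(s(app(s(app(y2, y2)), s(app(zero, zero))))) = s(s(app(p, y2))).
Decompose s/1: s(app(s(app(y2, y2)), s(app(zero, zero)))) = s(app(p, y2)).
Decompose s/1: app(s(app(y2, y2)), s(app(zero, zero))) = app(p, y2).
Decompose app/2: s(app(y2, y2)) = p,  s(app(zero, zero)) = y2.
Bind p := s(app(y2, y2)); no other remaining equation mentions p.
Bind y2 := s(app(zero, zero)). Substituting into the earlier bindings gives v := app(s(app(zero, zero)), s(app(zero, zero))), p := s(app(s(app(zero, zero)), s(app(zero, zero)))).
MGU = { z := app(zero, zero), v := app(s(app(zero, zero)), s(app(zero, zero))), p := s(app(s(app(zero, zero)), s(app(zero, zero)))), y2 := s(app(zero, zero)) }, so p := s(app(s(app(zero, zero)), s(app(zero, zero)))).

s(app(s(app(zero, zero)), s(app(zero, zero))))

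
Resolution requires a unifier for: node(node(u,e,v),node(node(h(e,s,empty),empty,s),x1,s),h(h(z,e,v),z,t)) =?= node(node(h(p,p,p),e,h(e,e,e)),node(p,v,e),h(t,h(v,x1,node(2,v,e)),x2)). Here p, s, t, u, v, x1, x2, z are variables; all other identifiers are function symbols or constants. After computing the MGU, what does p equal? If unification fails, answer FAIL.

node(h(e,e,empty),empty,e)

Decompose node/3: node(u,e,v) =?= node(h(p,p,p),e,h(e,e,e)),  node(node(h(e,s,empty),empty,s),x1,s) =?= node(p,v,e),  h(h(z,e,v),z,t) =?= h(t,h(v,x1,node(2,v,e)),x2).
Decompose node/3: u =?= h(p,p,p),  e =?= e,  v =?= h(e,e,e).
Bind u := h(p,p,p); no other remaining equation mentions u.
Delete trivial equation e =?= e.
Bind v := h(e,e,e); substituting into the remaining equations gives: node(node(h(e,s,empty),empty,s),x1,s) =?= node(p,h(e,e,e),e),  h(h(z,e,h(e,e,e)),z,t) =?= h(t,h(h(e,e,e),x1,node(2,h(e,e,e),e)),x2).
Decompose node/3: node(h(e,s,empty),empty,s) =?= p,  x1 =?= h(e,e,e),  s =?= e.
Bind p := node(h(e,s,empty),empty,s); no other remaining equation mentions p. Substituting into the earlier binding gives u := h(node(h(e,s,empty),empty,s),node(h(e,s,empty),empty,s),node(h(e,s,empty),empty,s)).
Bind x1 := h(e,e,e); substituting into the one remaining equation that mentions x1 gives: h(h(z,e,h(e,e,e)),z,t) =?= h(t,h(h(e,e,e),h(e,e,e),node(2,h(e,e,e),e)),x2).
Bind s := e; no other remaining equation mentions s. Substituting into the earlier bindings gives u := h(node(h(e,e,empty),empty,e),node(h(e,e,empty),empty,e),node(h(e,e,empty),empty,e)), p := node(h(e,e,empty),empty,e).
Decompose h/3: h(z,e,h(e,e,e)) =?= t,  z =?= h(h(e,e,e),h(e,e,e),node(2,h(e,e,e),e)),  t =?= x2.
Bind t := h(z,e,h(e,e,e)); substituting into the one remaining equation that mentions t gives: h(z,e,h(e,e,e)) =?= x2.
Bind z := h(h(e,e,e),h(e,e,e),node(2,h(e,e,e),e)); substituting into the remaining equation gives: h(h(h(e,e,e),h(e,e,e),node(2,h(e,e,e),e)),e,h(e,e,e)) =?= x2. Substituting into the earlier binding gives t := h(h(h(e,e,e),h(e,e,e),node(2,h(e,e,e),e)),e,h(e,e,e)).
Bind x2 := h(h(h(e,e,e),h(e,e,e),node(2,h(e,e,e),e)),e,h(e,e,e)).
MGU = { u ↦ h(node(h(e,e,empty),empty,e),node(h(e,e,empty),empty,e),node(h(e,e,empty),empty,e)), v ↦ h(e,e,e), p ↦ node(h(e,e,empty),empty,e), x1 ↦ h(e,e,e), s ↦ e, t ↦ h(h(h(e,e,e),h(e,e,e),node(2,h(e,e,e),e)),e,h(e,e,e)), z ↦ h(h(e,e,e),h(e,e,e),node(2,h(e,e,e),e)), x2 ↦ h(h(h(e,e,e),h(e,e,e),node(2,h(e,e,e),e)),e,h(e,e,e)) }, so p ↦ node(h(e,e,empty),empty,e).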